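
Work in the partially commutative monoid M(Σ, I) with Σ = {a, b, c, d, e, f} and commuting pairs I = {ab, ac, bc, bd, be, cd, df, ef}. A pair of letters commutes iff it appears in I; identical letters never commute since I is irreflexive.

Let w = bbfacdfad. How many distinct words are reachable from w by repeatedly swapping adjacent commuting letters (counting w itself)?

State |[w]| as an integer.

#0=b has no predecessor
#1=b depends on [0:b]
#2=f depends on [1:b]
#3=a depends on [2:f]
#4=c depends on [2:f]
#5=d depends on [3:a]
#6=f depends on [3:a, 4:c]
#7=a depends on [5:d, 6:f]
#8=d depends on [7:a]
sources: [0:b]
N(rest) = Σ N(rest − s) over sources s of rest; N(one piece) = 1:
  size 1 → [8]=1
  size 2 → [7,8]=1
  size 3 → [5,7,8]=1  [6,7,8]=1
  size 4 → [4,6,7,8]=1  [5,6,7,8]=2
  size 5 → [3,5,6,7,8]=2  [4,5,6,7,8]=3
  size 6 → [3,4,5,6,7,8]=5
  size 7 → [2,3,4,5,6,7,8]=5
  first=0(b) contributes 5

5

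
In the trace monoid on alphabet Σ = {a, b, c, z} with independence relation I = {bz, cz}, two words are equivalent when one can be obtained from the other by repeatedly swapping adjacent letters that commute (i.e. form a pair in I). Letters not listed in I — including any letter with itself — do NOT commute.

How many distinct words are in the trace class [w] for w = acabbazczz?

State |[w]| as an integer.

4

#0=a has no predecessor
#1=c depends on [0:a]
#2=a depends on [1:c]
#3=b depends on [2:a]
#4=b depends on [3:b]
#5=a depends on [4:b]
#6=z depends on [5:a]
#7=c depends on [5:a]
#8=z depends on [6:z]
#9=z depends on [8:z]
sources: [0:a]
N(rest) = Σ N(rest − s) over sources s of rest; N(one piece) = 1:
  size 1 → [7]=1  [9]=1
  size 2 → [7,9]=2  [8,9]=1
  size 3 → [6,8,9]=1  [7,8,9]=3
  size 4 → [6,7,8,9]=4
  size 5 → [5,6,7,8,9]=4
  size 6 → [4,5,6,7,8,9]=4
  size 7 → [3,4,5,6,7,8,9]=4
  size 8 → [2,3,4,5,6,7,8,9]=4
  first=0(a) contributes 4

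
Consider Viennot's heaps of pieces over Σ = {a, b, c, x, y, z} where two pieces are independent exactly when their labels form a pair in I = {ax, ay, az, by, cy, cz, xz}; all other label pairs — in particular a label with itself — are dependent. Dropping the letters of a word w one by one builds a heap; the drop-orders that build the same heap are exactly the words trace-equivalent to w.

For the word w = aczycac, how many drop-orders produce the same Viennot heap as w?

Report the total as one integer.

21

0(a) covers ∅
1(c) covers 0:a
2(z) covers ∅
3(y) covers 2:z
4(c) covers 1:c
5(a) covers 4:c
6(c) covers 5:a
floor of heap: 0:a, 2:z
completions by unplaced set U, small U first (add the entries for U minus each lowest piece of U):
  |U|=1: {3}:1  {6}:1
  |U|=2: {2,3}:1  {3,6}:2  {5,6}:1
  |U|=3: {2,3,6}:3  {3,5,6}:3  {4,5,6}:1
  |U|=4: {1,4,5,6}:1  {2,3,5,6}:6  {3,4,5,6}:4
  |U|=5: {0,1,4,5,6}:1  {1,3,4,5,6}:5  {2,3,4,5,6}:10
  start at 0(a): 15
  start at 2(z): 6
sum over floor = 21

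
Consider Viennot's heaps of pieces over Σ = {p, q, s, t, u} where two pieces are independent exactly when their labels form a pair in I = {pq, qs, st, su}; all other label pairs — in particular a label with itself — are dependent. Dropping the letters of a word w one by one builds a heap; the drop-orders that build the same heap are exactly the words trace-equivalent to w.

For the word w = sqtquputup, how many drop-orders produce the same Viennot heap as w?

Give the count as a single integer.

piece 0:s — minimal
piece 1:q — minimal
piece 2:t rests on {1:q}
piece 3:q rests on {2:t}
piece 4:u rests on {3:q}
piece 5:p rests on {0:s, 4:u}
piece 6:u rests on {5:p}
piece 7:t rests on {6:u}
piece 8:u rests on {7:t}
piece 9:p rests on {8:u}
minimal pieces: {0:s, 1:q}
ways to finish when only these pieces remain (= sum over removing one remaining piece with nothing left below it):
  1 left: {9}→1
  2 left: {8,9}→1
  3 left: {7,8,9}→1
  4 left: {6,7,8,9}→1
  5 left: {5,6,7,8,9}→1
  6 left: {0,5,6,7,8,9}→1  {4,5,6,7,8,9}→1
  7 left: {0,4,5,6,7,8,9}→2  {3,4,5,6,7,8,9}→1
  8 left: {0,3,4,5,6,7,8,9}→3  {2,3,4,5,6,7,8,9}→1
  placing 0:s first → 1 extensions
  placing 1:q first → 4 extensions
total linear extensions = 5

5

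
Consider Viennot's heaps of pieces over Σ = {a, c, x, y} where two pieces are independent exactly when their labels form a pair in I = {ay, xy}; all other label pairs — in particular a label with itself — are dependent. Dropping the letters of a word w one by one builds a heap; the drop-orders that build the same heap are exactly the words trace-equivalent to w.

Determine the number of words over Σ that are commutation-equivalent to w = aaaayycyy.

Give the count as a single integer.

15

piece 0:a — minimal
piece 1:a rests on {0:a}
piece 2:a rests on {1:a}
piece 3:a rests on {2:a}
piece 4:y — minimal
piece 5:y rests on {4:y}
piece 6:c rests on {3:a, 5:y}
piece 7:y rests on {6:c}
piece 8:y rests on {7:y}
minimal pieces: {0:a, 4:y}
ways to finish when only these pieces remain (= sum over removing one remaining piece with nothing left below it):
  1 left: {8}→1
  2 left: {7,8}→1
  3 left: {6,7,8}→1
  4 left: {3,6,7,8}→1  {5,6,7,8}→1
  5 left: {2,3,6,7,8}→1  {3,5,6,7,8}→2  {4,5,6,7,8}→1
  6 left: {1,2,3,6,7,8}→1  {2,3,5,6,7,8}→3  {3,4,5,6,7,8}→3
  7 left: {0,1,2,3,6,7,8}→1  {1,2,3,5,6,7,8}→4  {2,3,4,5,6,7,8}→6
  placing 0:a first → 10 extensions
  placing 4:y first → 5 extensions
total linear extensions = 15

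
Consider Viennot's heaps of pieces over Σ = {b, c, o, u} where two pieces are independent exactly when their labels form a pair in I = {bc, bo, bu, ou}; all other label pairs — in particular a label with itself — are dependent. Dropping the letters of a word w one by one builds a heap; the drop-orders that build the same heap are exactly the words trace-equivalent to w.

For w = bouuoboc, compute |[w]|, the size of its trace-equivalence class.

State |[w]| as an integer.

280

0(b) covers ∅
1(o) covers ∅
2(u) covers ∅
3(u) covers 2:u
4(o) covers 1:o
5(b) covers 0:b
6(o) covers 4:o
7(c) covers 3:u, 6:o
floor of heap: 0:b, 1:o, 2:u
completions by unplaced set U, small U first (add the entries for U minus each lowest piece of U):
  |U|=1: {5}:1  {7}:1
  |U|=2: {0,5}:1  {3,7}:1  {5,7}:2  {6,7}:1
  |U|=3: {0,5,7}:3  {2,3,7}:1  {3,5,7}:3  {3,6,7}:2  {4,6,7}:1  {5,6,7}:3
  |U|=4: {0,3,5,7}:6  {0,5,6,7}:6  {1,4,6,7}:1  {2,3,5,7}:4  {2,3,6,7}:3  {3,4,6,7}:3  {3,5,6,7}:8  {4,5,6,7}:4
  |U|=5: {0,2,3,5,7}:10  {0,3,5,6,7}:20  {0,4,5,6,7}:10  {1,3,4,6,7}:4  {1,4,5,6,7}:5  {2,3,4,6,7}:6  {2,3,5,6,7}:15  {3,4,5,6,7}:15
  |U|=6: {0,1,4,5,6,7}:15  {0,2,3,5,6,7}:45  {0,3,4,5,6,7}:45  {1,2,3,4,6,7}:10  {1,3,4,5,6,7}:24  {2,3,4,5,6,7}:36
  start at 0(b): 70
  start at 1(o): 126
  start at 2(u): 84
sum over floor = 280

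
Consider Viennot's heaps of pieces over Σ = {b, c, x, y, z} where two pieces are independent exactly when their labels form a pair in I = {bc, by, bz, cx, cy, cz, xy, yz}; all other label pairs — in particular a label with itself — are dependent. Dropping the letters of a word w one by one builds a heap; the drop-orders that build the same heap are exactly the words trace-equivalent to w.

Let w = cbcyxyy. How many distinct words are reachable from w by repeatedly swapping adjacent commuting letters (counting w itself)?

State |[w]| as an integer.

#0=c has no predecessor
#1=b has no predecessor
#2=c depends on [0:c]
#3=y has no predecessor
#4=x depends on [1:b]
#5=y depends on [3:y]
#6=y depends on [5:y]
sources: [0:c, 1:b, 3:y]
N(rest) = Σ N(rest − s) over sources s of rest; N(one piece) = 1:
  size 1 → [2]=1  [4]=1  [6]=1
  size 2 → [0,2]=1  [1,4]=1  [2,4]=2  [2,6]=2  [4,6]=2  [5,6]=1
  size 3 → [0,2,4]=3  [0,2,6]=3  [1,2,4]=3  [1,4,6]=3  [2,4,6]=6  [2,5,6]=3  [3,5,6]=1  [4,5,6]=3
  size 4 → [0,1,2,4]=6  [0,2,4,6]=12  [0,2,5,6]=6  [1,2,4,6]=12  [1,4,5,6]=6  [2,3,5,6]=4  [2,4,5,6]=12  [3,4,5,6]=4
  size 5 → [0,1,2,4,6]=30  [0,2,3,5,6]=10  [0,2,4,5,6]=30  [1,2,4,5,6]=30  [1,3,4,5,6]=10  [2,3,4,5,6]=20
  first=0(c) contributes 60
  first=1(b) contributes 60
  first=3(y) contributes 90
|[w]| = 210

210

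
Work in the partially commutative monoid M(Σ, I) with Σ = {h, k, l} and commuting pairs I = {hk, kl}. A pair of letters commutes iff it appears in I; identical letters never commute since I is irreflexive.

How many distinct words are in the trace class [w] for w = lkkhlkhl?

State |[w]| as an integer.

56

drop 0:l onto floor
drop 1:k onto floor
drop 2:k onto {1:k}
drop 3:h onto {0:l}
drop 4:l onto {3:h}
drop 5:k onto {2:k}
drop 6:h onto {4:l}
drop 7:l onto {6:h}
ground layer = {0:l, 1:k}
drop-orders for the pieces not yet dropped (sum over which currently-grounded one goes next):
  1 to go: {5} 1  {7} 1
  2 to go: {2,5} 1  {5,7} 2  {6,7} 1
  3 to go: {1,2,5} 1  {2,5,7} 3  {4,6,7} 1  {5,6,7} 3
  4 to go: {1,2,5,7} 4  {2,5,6,7} 6  {3,4,6,7} 1  {4,5,6,7} 4
  5 to go: {0,3,4,6,7} 1  {1,2,5,6,7} 10  {2,4,5,6,7} 10  {3,4,5,6,7} 5
  6 to go: {0,3,4,5,6,7} 6  {1,2,4,5,6,7} 20  {2,3,4,5,6,7} 15
  if 0:l drops first: 35 orders
  if 1:k drops first: 21 orders
heap linearizations: 56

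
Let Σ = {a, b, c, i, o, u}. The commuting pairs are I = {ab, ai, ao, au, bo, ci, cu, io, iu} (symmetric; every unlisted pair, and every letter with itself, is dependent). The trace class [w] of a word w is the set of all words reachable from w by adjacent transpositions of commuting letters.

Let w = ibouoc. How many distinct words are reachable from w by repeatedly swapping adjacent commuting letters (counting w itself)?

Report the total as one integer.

3

piece 0:i — minimal
piece 1:b rests on {0:i}
piece 2:o — minimal
piece 3:u rests on {1:b, 2:o}
piece 4:o rests on {3:u}
piece 5:c rests on {4:o}
minimal pieces: {0:i, 2:o}
ways to finish when only these pieces remain (= sum over removing one remaining piece with nothing left below it):
  1 left: {5}→1
  2 left: {4,5}→1
  3 left: {3,4,5}→1
  4 left: {1,3,4,5}→1  {2,3,4,5}→1
  placing 0:i first → 2 extensions
  placing 2:o first → 1 extensions
total linear extensions = 3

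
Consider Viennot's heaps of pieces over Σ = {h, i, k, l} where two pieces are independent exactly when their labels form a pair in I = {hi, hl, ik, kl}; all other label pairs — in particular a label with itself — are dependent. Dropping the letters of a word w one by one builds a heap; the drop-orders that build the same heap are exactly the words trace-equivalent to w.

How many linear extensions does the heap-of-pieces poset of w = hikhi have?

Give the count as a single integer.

piece 0:h — minimal
piece 1:i — minimal
piece 2:k rests on {0:h}
piece 3:h rests on {2:k}
piece 4:i rests on {1:i}
minimal pieces: {0:h, 1:i}
ways to finish when only these pieces remain (= sum over removing one remaining piece with nothing left below it):
  1 left: {3}→1  {4}→1
  2 left: {1,4}→1  {2,3}→1  {3,4}→2
  3 left: {0,2,3}→1  {1,3,4}→3  {2,3,4}→3
  placing 0:h first → 6 extensions
  placing 1:i first → 4 extensions
total linear extensions = 10

10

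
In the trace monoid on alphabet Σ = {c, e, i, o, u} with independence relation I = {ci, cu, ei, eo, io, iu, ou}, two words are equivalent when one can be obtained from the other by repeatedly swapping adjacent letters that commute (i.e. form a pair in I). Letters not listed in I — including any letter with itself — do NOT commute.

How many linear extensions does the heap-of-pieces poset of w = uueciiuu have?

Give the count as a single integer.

84

#0=u has no predecessor
#1=u depends on [0:u]
#2=e depends on [1:u]
#3=c depends on [2:e]
#4=i has no predecessor
#5=i depends on [4:i]
#6=u depends on [2:e]
#7=u depends on [6:u]
sources: [0:u, 4:i]
N(rest) = Σ N(rest − s) over sources s of rest; N(one piece) = 1:
  size 1 → [3]=1  [5]=1  [7]=1
  size 2 → [3,5]=2  [3,7]=2  [4,5]=1  [5,7]=2  [6,7]=1
  size 3 → [3,4,5]=3  [3,5,7]=6  [3,6,7]=3  [4,5,7]=3  [5,6,7]=3
  size 4 → [2,3,6,7]=3  [3,4,5,7]=12  [3,5,6,7]=12  [4,5,6,7]=6
  size 5 → [1,2,3,6,7]=3  [2,3,5,6,7]=15  [3,4,5,6,7]=30
  size 6 → [0,1,2,3,6,7]=3  [1,2,3,5,6,7]=18  [2,3,4,5,6,7]=45
  first=0(u) contributes 63
  first=4(i) contributes 21
|[w]| = 84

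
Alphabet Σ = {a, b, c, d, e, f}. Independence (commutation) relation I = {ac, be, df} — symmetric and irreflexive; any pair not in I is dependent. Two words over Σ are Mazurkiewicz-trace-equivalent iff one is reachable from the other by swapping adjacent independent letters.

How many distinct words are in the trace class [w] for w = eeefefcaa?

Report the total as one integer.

drop 0:e onto floor
drop 1:e onto {0:e}
drop 2:e onto {1:e}
drop 3:f onto {2:e}
drop 4:e onto {3:f}
drop 5:f onto {4:e}
drop 6:c onto {5:f}
drop 7:a onto {5:f}
drop 8:a onto {7:a}
ground layer = {0:e}
drop-orders for the pieces not yet dropped (sum over which currently-grounded one goes next):
  1 to go: {6} 1  {8} 1
  2 to go: {6,8} 2  {7,8} 1
  3 to go: {6,7,8} 3
  4 to go: {5,6,7,8} 3
  5 to go: {4,5,6,7,8} 3
  6 to go: {3,4,5,6,7,8} 3
  7 to go: {2,3,4,5,6,7,8} 3
  if 0:e drops first: 3 orders

3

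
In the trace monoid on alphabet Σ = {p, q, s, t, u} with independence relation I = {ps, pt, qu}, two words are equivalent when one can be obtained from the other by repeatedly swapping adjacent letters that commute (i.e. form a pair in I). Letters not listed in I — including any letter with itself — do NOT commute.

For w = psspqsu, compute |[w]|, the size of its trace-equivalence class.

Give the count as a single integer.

6

#0=p has no predecessor
#1=s has no predecessor
#2=s depends on [1:s]
#3=p depends on [0:p]
#4=q depends on [2:s, 3:p]
#5=s depends on [4:q]
#6=u depends on [5:s]
sources: [0:p, 1:s]
N(rest) = Σ N(rest − s) over sources s of rest; N(one piece) = 1:
  size 1 → [6]=1
  size 2 → [5,6]=1
  size 3 → [4,5,6]=1
  size 4 → [2,4,5,6]=1  [3,4,5,6]=1
  size 5 → [0,3,4,5,6]=1  [1,2,4,5,6]=1  [2,3,4,5,6]=2
  first=0(p) contributes 3
  first=1(s) contributes 3
|[w]| = 6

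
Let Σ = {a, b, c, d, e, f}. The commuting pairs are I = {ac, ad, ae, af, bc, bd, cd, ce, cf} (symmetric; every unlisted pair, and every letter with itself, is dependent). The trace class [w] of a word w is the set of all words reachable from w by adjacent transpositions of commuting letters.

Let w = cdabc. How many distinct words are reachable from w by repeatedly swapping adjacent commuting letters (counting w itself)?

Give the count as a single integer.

30

drop 0:c onto floor
drop 1:d onto floor
drop 2:a onto floor
drop 3:b onto {2:a}
drop 4:c onto {0:c}
ground layer = {0:c, 1:d, 2:a}
drop-orders for the pieces not yet dropped (sum over which currently-grounded one goes next):
  1 to go: {1} 1  {3} 1  {4} 1
  2 to go: {0,4} 1  {1,3} 2  {1,4} 2  {2,3} 1  {3,4} 2
  3 to go: {0,1,4} 3  {0,3,4} 3  {1,2,3} 3  {1,3,4} 6  {2,3,4} 3
  if 0:c drops first: 12 orders
  if 1:d drops first: 6 orders
  if 2:a drops first: 12 orders
heap linearizations: 30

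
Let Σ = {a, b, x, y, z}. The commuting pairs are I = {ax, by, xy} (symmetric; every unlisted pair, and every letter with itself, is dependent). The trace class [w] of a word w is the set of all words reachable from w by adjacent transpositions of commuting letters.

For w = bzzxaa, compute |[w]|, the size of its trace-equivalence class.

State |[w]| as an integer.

#0=b has no predecessor
#1=z depends on [0:b]
#2=z depends on [1:z]
#3=x depends on [2:z]
#4=a depends on [2:z]
#5=a depends on [4:a]
sources: [0:b]
N(rest) = Σ N(rest − s) over sources s of rest; N(one piece) = 1:
  size 1 → [3]=1  [5]=1
  size 2 → [3,5]=2  [4,5]=1
  size 3 → [3,4,5]=3
  size 4 → [2,3,4,5]=3
  first=0(b) contributes 3

3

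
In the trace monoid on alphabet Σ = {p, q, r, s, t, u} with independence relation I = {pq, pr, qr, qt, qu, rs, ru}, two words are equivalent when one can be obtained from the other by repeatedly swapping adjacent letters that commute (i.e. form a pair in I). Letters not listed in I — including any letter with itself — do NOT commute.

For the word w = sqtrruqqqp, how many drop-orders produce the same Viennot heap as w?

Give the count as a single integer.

0(s) covers ∅
1(q) covers 0:s
2(t) covers 0:s
3(r) covers 2:t
4(r) covers 3:r
5(u) covers 2:t
6(q) covers 1:q
7(q) covers 6:q
8(q) covers 7:q
9(p) covers 5:u
floor of heap: 0:s
completions by unplaced set U, small U first (add the entries for U minus each lowest piece of U):
  |U|=1: {4}:1  {8}:1  {9}:1
  |U|=2: {3,4}:1  {4,8}:2  {4,9}:2  {5,9}:1  {7,8}:1  {8,9}:2
  |U|=3: {3,4,8}:3  {3,4,9}:3  {4,5,9}:3  {4,7,8}:3  {4,8,9}:6  {5,8,9}:3  {6,7,8}:1  {7,8,9}:3
  |U|=4: {1,6,7,8}:1  {3,4,5,9}:6  {3,4,7,8}:6  {3,4,8,9}:12  {4,5,8,9}:12  {4,6,7,8}:4  {4,7,8,9}:12  {5,7,8,9}:6  {6,7,8,9}:4
  |U|=5: {1,4,6,7,8}:5  {1,6,7,8,9}:5  {2,3,4,5,9}:6  {3,4,5,8,9}:30  {3,4,6,7,8}:10  {3,4,7,8,9}:30  {4,5,7,8,9}:30  {4,6,7,8,9}:20  {5,6,7,8,9}:10
  |U|=6: {1,3,4,6,7,8}:15  {1,4,6,7,8,9}:30  {1,5,6,7,8,9}:15  {2,3,4,5,8,9}:36  {3,4,5,7,8,9}:90  {3,4,6,7,8,9}:60  {4,5,6,7,8,9}:60
  |U|=7: {1,3,4,6,7,8,9}:105  {1,4,5,6,7,8,9}:105  {2,3,4,5,7,8,9}:126  {3,4,5,6,7,8,9}:210
  |U|=8: {1,3,4,5,6,7,8,9}:420  {2,3,4,5,6,7,8,9}:336
  start at 0(s): 756

756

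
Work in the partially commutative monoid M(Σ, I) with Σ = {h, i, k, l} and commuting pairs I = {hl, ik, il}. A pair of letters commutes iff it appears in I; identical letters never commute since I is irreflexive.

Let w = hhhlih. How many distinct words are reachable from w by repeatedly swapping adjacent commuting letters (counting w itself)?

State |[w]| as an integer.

0(h) covers ∅
1(h) covers 0:h
2(h) covers 1:h
3(l) covers ∅
4(i) covers 2:h
5(h) covers 4:i
floor of heap: 0:h, 3:l
completions by unplaced set U, small U first (add the entries for U minus each lowest piece of U):
  |U|=1: {3}:1  {5}:1
  |U|=2: {3,5}:2  {4,5}:1
  |U|=3: {2,4,5}:1  {3,4,5}:3
  |U|=4: {1,2,4,5}:1  {2,3,4,5}:4
  start at 0(h): 5
  start at 3(l): 1
sum over floor = 6

6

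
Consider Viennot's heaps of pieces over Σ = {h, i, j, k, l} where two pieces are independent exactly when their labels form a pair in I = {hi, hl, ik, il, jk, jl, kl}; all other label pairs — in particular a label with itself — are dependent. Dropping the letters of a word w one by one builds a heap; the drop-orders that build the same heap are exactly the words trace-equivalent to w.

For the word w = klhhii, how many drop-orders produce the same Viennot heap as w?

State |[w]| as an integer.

60

drop 0:k onto floor
drop 1:l onto floor
drop 2:h onto {0:k}
drop 3:h onto {2:h}
drop 4:i onto floor
drop 5:i onto {4:i}
ground layer = {0:k, 1:l, 4:i}
drop-orders for the pieces not yet dropped (sum over which currently-grounded one goes next):
  1 to go: {1} 1  {3} 1  {5} 1
  2 to go: {1,3} 2  {1,5} 2  {2,3} 1  {3,5} 2  {4,5} 1
  3 to go: {0,2,3} 1  {1,2,3} 3  {1,3,5} 6  {1,4,5} 3  {2,3,5} 3  {3,4,5} 3
  4 to go: {0,1,2,3} 4  {0,2,3,5} 4  {1,2,3,5} 12  {1,3,4,5} 12  {2,3,4,5} 6
  if 0:k drops first: 30 orders
  if 1:l drops first: 10 orders
  if 4:i drops first: 20 orders
heap linearizations: 60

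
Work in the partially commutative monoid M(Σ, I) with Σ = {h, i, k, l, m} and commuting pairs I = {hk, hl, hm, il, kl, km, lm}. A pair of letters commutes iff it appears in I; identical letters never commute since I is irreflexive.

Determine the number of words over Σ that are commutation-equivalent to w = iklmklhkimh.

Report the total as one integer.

0(i) covers ∅
1(k) covers 0:i
2(l) covers ∅
3(m) covers 0:i
4(k) covers 1:k
5(l) covers 2:l
6(h) covers 0:i
7(k) covers 4:k
8(i) covers 3:m, 6:h, 7:k
9(m) covers 8:i
10(h) covers 8:i
floor of heap: 0:i, 2:l
completions by unplaced set U, small U first (add the entries for U minus each lowest piece of U):
  |U|=1: {5}:1  {9}:1  {10}:1
  |U|=2: {2,5}:1  {5,9}:2  {5,10}:2  {9,10}:2
  |U|=3: {2,5,9}:3  {2,5,10}:3  {5,9,10}:6  {8,9,10}:2
  |U|=4: {2,5,9,10}:12  {3,8,9,10}:2  {5,8,9,10}:8  {6,8,9,10}:2  {7,8,9,10}:2
  |U|=5: {2,5,8,9,10}:20  {3,5,8,9,10}:10  {3,6,8,9,10}:4  {3,7,8,9,10}:4  {4,7,8,9,10}:2  {5,6,8,9,10}:10  {5,7,8,9,10}:10  {6,7,8,9,10}:4
  |U|=6: {1,4,7,8,9,10}:2  {2,3,5,8,9,10}:30  {2,5,6,8,9,10}:30  {2,5,7,8,9,10}:30  {3,4,7,8,9,10}:6  {3,5,6,8,9,10}:24  {3,5,7,8,9,10}:24  {3,6,7,8,9,10}:12  {4,5,7,8,9,10}:12  {4,6,7,8,9,10}:6  {5,6,7,8,9,10}:24
  |U|=7: {1,3,4,7,8,9,10}:8  {1,4,5,7,8,9,10}:14  {1,4,6,7,8,9,10}:8  {2,3,5,6,8,9,10}:84  {2,3,5,7,8,9,10}:84  {2,4,5,7,8,9,10}:42  {2,5,6,7,8,9,10}:84  {3,4,5,7,8,9,10}:42  {3,4,6,7,8,9,10}:24  {3,5,6,7,8,9,10}:84  {4,5,6,7,8,9,10}:42
  |U|=8: {1,2,4,5,7,8,9,10}:56  {1,3,4,5,7,8,9,10}:64  {1,3,4,6,7,8,9,10}:40  {1,4,5,6,7,8,9,10}:64  {2,3,4,5,7,8,9,10}:168  {2,3,5,6,7,8,9,10}:336  {2,4,5,6,7,8,9,10}:168  {3,4,5,6,7,8,9,10}:192
  |U|=9: {0,1,3,4,6,7,8,9,10}:40  {1,2,3,4,5,7,8,9,10}:288  {1,2,4,5,6,7,8,9,10}:288  {1,3,4,5,6,7,8,9,10}:360  {2,3,4,5,6,7,8,9,10}:864
  start at 0(i): 1800
  start at 2(l): 400
sum over floor = 2200

2200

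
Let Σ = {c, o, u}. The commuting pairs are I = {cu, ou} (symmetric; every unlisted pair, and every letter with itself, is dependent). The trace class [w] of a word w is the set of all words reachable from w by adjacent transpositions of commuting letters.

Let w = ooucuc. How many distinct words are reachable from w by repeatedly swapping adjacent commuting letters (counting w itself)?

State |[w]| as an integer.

0(o) covers ∅
1(o) covers 0:o
2(u) covers ∅
3(c) covers 1:o
4(u) covers 2:u
5(c) covers 3:c
floor of heap: 0:o, 2:u
completions by unplaced set U, small U first (add the entries for U minus each lowest piece of U):
  |U|=1: {4}:1  {5}:1
  |U|=2: {2,4}:1  {3,5}:1  {4,5}:2
  |U|=3: {1,3,5}:1  {2,4,5}:3  {3,4,5}:3
  |U|=4: {0,1,3,5}:1  {1,3,4,5}:4  {2,3,4,5}:6
  start at 0(o): 10
  start at 2(u): 5
sum over floor = 15

15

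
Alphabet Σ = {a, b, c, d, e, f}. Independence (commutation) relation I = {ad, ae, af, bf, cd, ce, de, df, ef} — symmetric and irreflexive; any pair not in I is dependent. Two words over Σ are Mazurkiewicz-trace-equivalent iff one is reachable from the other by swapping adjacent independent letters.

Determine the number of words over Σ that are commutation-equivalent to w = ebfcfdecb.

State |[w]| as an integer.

70

#0=e has no predecessor
#1=b depends on [0:e]
#2=f has no predecessor
#3=c depends on [1:b, 2:f]
#4=f depends on [3:c]
#5=d depends on [1:b]
#6=e depends on [1:b]
#7=c depends on [4:f]
#8=b depends on [5:d, 6:e, 7:c]
sources: [0:e, 2:f]
N(rest) = Σ N(rest − s) over sources s of rest; N(one piece) = 1:
  size 1 → [8]=1
  size 2 → [5,8]=1  [6,8]=1  [7,8]=1
  size 3 → [4,7,8]=1  [5,6,8]=2  [5,7,8]=2  [6,7,8]=2
  size 4 → [3,4,7,8]=1  [4,5,7,8]=3  [4,6,7,8]=3  [5,6,7,8]=6
  size 5 → [2,3,4,7,8]=1  [3,4,5,7,8]=4  [3,4,6,7,8]=4  [4,5,6,7,8]=12
  size 6 → [2,3,4,5,7,8]=5  [2,3,4,6,7,8]=5  [3,4,5,6,7,8]=20
  size 7 → [1,3,4,5,6,7,8]=20  [2,3,4,5,6,7,8]=30
  first=0(e) contributes 50
  first=2(f) contributes 20
|[w]| = 70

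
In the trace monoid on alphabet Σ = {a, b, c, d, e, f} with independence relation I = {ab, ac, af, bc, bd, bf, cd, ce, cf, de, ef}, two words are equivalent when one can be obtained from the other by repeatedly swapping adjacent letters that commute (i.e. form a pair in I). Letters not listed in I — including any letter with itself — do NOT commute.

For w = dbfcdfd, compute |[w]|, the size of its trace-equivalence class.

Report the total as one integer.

42

drop 0:d onto floor
drop 1:b onto floor
drop 2:f onto {0:d}
drop 3:c onto floor
drop 4:d onto {2:f}
drop 5:f onto {4:d}
drop 6:d onto {5:f}
ground layer = {0:d, 1:b, 3:c}
drop-orders for the pieces not yet dropped (sum over which currently-grounded one goes next):
  1 to go: {1} 1  {3} 1  {6} 1
  2 to go: {1,3} 2  {1,6} 2  {3,6} 2  {5,6} 1
  3 to go: {1,3,6} 6  {1,5,6} 3  {3,5,6} 3  {4,5,6} 1
  4 to go: {1,3,5,6} 12  {1,4,5,6} 4  {2,4,5,6} 1  {3,4,5,6} 4
  5 to go: {0,2,4,5,6} 1  {1,2,4,5,6} 5  {1,3,4,5,6} 20  {2,3,4,5,6} 5
  if 0:d drops first: 30 orders
  if 1:b drops first: 6 orders
  if 3:c drops first: 6 orders
heap linearizations: 42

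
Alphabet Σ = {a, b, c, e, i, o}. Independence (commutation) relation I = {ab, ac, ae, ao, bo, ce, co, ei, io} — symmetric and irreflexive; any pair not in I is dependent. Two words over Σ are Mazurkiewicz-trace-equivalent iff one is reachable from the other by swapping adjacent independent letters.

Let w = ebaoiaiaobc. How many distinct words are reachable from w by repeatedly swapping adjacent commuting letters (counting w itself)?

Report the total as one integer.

0(e) covers ∅
1(b) covers 0:e
2(a) covers ∅
3(o) covers 0:e
4(i) covers 1:b, 2:a
5(a) covers 4:i
6(i) covers 5:a
7(a) covers 6:i
8(o) covers 3:o
9(b) covers 6:i
10(c) covers 9:b
floor of heap: 0:e, 2:a
completions by unplaced set U, small U first (add the entries for U minus each lowest piece of U):
  |U|=1: {7}:1  {8}:1  {10}:1
  |U|=2: {3,8}:1  {7,8}:2  {7,10}:2  {8,10}:2  {9,10}:1
  |U|=3: {3,7,8}:3  {3,8,10}:3  {7,8,10}:6  {7,9,10}:3  {8,9,10}:3
  |U|=4: {3,7,8,10}:12  {3,8,9,10}:6  {6,7,9,10}:3  {7,8,9,10}:12
  |U|=5: {3,7,8,9,10}:30  {5,6,7,9,10}:3  {6,7,8,9,10}:15
  |U|=6: {3,6,7,8,9,10}:45  {4,5,6,7,9,10}:3  {5,6,7,8,9,10}:18
  |U|=7: {1,4,5,6,7,9,10}:3  {2,4,5,6,7,9,10}:3  {3,5,6,7,8,9,10}:63  {4,5,6,7,8,9,10}:21
  |U|=8: {1,2,4,5,6,7,9,10}:6  {1,4,5,6,7,8,9,10}:24  {2,4,5,6,7,8,9,10}:24  {3,4,5,6,7,8,9,10}:84
  |U|=9: {1,2,4,5,6,7,8,9,10}:54  {1,3,4,5,6,7,8,9,10}:108  {2,3,4,5,6,7,8,9,10}:108
  start at 0(e): 270
  start at 2(a): 108
sum over floor = 378

378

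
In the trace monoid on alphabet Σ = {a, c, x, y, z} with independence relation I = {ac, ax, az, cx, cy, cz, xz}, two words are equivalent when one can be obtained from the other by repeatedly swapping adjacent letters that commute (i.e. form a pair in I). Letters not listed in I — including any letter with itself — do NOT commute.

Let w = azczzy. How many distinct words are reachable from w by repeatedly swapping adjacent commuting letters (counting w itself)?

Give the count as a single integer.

24

piece 0:a — minimal
piece 1:z — minimal
piece 2:c — minimal
piece 3:z rests on {1:z}
piece 4:z rests on {3:z}
piece 5:y rests on {0:a, 4:z}
minimal pieces: {0:a, 1:z, 2:c}
ways to finish when only these pieces remain (= sum over removing one remaining piece with nothing left below it):
  1 left: {2}→1  {5}→1
  2 left: {0,5}→1  {2,5}→2  {4,5}→1
  3 left: {0,2,5}→3  {0,4,5}→2  {2,4,5}→3  {3,4,5}→1
  4 left: {0,2,4,5}→8  {0,3,4,5}→3  {1,3,4,5}→1  {2,3,4,5}→4
  placing 0:a first → 5 extensions
  placing 1:z first → 15 extensions
  placing 2:c first → 4 extensions
total linear extensions = 24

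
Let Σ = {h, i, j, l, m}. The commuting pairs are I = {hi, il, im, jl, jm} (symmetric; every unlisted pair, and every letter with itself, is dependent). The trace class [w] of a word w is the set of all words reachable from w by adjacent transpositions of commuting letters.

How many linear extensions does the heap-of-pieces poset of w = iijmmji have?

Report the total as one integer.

21

#0=i has no predecessor
#1=i depends on [0:i]
#2=j depends on [1:i]
#3=m has no predecessor
#4=m depends on [3:m]
#5=j depends on [2:j]
#6=i depends on [5:j]
sources: [0:i, 3:m]
N(rest) = Σ N(rest − s) over sources s of rest; N(one piece) = 1:
  size 1 → [4]=1  [6]=1
  size 2 → [3,4]=1  [4,6]=2  [5,6]=1
  size 3 → [2,5,6]=1  [3,4,6]=3  [4,5,6]=3
  size 4 → [1,2,5,6]=1  [2,4,5,6]=4  [3,4,5,6]=6
  size 5 → [0,1,2,5,6]=1  [1,2,4,5,6]=5  [2,3,4,5,6]=10
  first=0(i) contributes 15
  first=3(m) contributes 6
|[w]| = 21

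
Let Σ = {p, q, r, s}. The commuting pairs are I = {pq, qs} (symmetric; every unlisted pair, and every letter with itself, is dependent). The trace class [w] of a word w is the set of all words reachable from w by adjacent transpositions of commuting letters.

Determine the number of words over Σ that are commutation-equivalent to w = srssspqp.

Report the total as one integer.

0(s) covers ∅
1(r) covers 0:s
2(s) covers 1:r
3(s) covers 2:s
4(s) covers 3:s
5(p) covers 4:s
6(q) covers 1:r
7(p) covers 5:p
floor of heap: 0:s
completions by unplaced set U, small U first (add the entries for U minus each lowest piece of U):
  |U|=1: {6}:1  {7}:1
  |U|=2: {5,7}:1  {6,7}:2
  |U|=3: {4,5,7}:1  {5,6,7}:3
  |U|=4: {3,4,5,7}:1  {4,5,6,7}:4
  |U|=5: {2,3,4,5,7}:1  {3,4,5,6,7}:5
  |U|=6: {2,3,4,5,6,7}:6
  start at 0(s): 6

6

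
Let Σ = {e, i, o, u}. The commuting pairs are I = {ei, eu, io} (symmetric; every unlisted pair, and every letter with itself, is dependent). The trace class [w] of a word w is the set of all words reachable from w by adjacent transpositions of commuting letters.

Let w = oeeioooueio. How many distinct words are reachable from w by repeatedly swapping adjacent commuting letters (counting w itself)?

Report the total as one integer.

piece 0:o — minimal
piece 1:e rests on {0:o}
piece 2:e rests on {1:e}
piece 3:i — minimal
piece 4:o rests on {2:e}
piece 5:o rests on {4:o}
piece 6:o rests on {5:o}
piece 7:u rests on {3:i, 6:o}
piece 8:e rests on {6:o}
piece 9:i rests on {7:u}
piece 10:o rests on {7:u, 8:e}
minimal pieces: {0:o, 3:i}
ways to finish when only these pieces remain (= sum over removing one remaining piece with nothing left below it):
  1 left: {9}→1  {10}→1
  2 left: {8,10}→1  {9,10}→2
  3 left: {7,9,10}→2  {8,9,10}→3
  4 left: {3,7,9,10}→2  {7,8,9,10}→5
  5 left: {3,7,8,9,10}→7  {6,7,8,9,10}→5
  6 left: {3,6,7,8,9,10}→12  {5,6,7,8,9,10}→5
  7 left: {3,5,6,7,8,9,10}→17  {4,5,6,7,8,9,10}→5
  8 left: {2,4,5,6,7,8,9,10}→5  {3,4,5,6,7,8,9,10}→22
  9 left: {1,2,4,5,6,7,8,9,10}→5  {2,3,4,5,6,7,8,9,10}→27
  placing 0:o first → 32 extensions
  placing 3:i first → 5 extensions
total linear extensions = 37

37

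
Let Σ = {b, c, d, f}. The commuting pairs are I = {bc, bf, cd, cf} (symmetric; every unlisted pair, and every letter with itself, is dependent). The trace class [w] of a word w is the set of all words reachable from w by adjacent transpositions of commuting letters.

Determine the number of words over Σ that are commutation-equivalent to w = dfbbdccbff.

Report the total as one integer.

piece 0:d — minimal
piece 1:f rests on {0:d}
piece 2:b rests on {0:d}
piece 3:b rests on {2:b}
piece 4:d rests on {1:f, 3:b}
piece 5:c — minimal
piece 6:c rests on {5:c}
piece 7:b rests on {4:d}
piece 8:f rests on {4:d}
piece 9:f rests on {8:f}
minimal pieces: {0:d, 5:c}
ways to finish when only these pieces remain (= sum over removing one remaining piece with nothing left below it):
  1 left: {6}→1  {7}→1  {9}→1
  2 left: {5,6}→1  {6,7}→2  {6,9}→2  {7,9}→2  {8,9}→1
  3 left: {5,6,7}→3  {5,6,9}→3  {6,7,9}→6  {6,8,9}→3  {7,8,9}→3
  4 left: {4,7,8,9}→3  {5,6,7,9}→12  {5,6,8,9}→6  {6,7,8,9}→12
  5 left: {1,4,7,8,9}→3  {3,4,7,8,9}→3  {4,6,7,8,9}→15  {5,6,7,8,9}→30
  6 left: {1,3,4,7,8,9}→6  {1,4,6,7,8,9}→18  {2,3,4,7,8,9}→3  {3,4,6,7,8,9}→18  {4,5,6,7,8,9}→45
  7 left: {1,2,3,4,7,8,9}→9  {1,3,4,6,7,8,9}→42  {1,4,5,6,7,8,9}→63  {2,3,4,6,7,8,9}→21  {3,4,5,6,7,8,9}→63
  8 left: {0,1,2,3,4,7,8,9}→9  {1,2,3,4,6,7,8,9}→72  {1,3,4,5,6,7,8,9}→168  {2,3,4,5,6,7,8,9}→84
  placing 0:d first → 324 extensions
  placing 5:c first → 81 extensions
total linear extensions = 405

405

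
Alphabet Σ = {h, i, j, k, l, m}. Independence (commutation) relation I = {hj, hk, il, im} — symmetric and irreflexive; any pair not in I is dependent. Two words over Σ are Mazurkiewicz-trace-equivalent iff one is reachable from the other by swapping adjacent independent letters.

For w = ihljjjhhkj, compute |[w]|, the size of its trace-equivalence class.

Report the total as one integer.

piece 0:i — minimal
piece 1:h rests on {0:i}
piece 2:l rests on {1:h}
piece 3:j rests on {2:l}
piece 4:j rests on {3:j}
piece 5:j rests on {4:j}
piece 6:h rests on {2:l}
piece 7:h rests on {6:h}
piece 8:k rests on {5:j}
piece 9:j rests on {8:k}
minimal pieces: {0:i}
ways to finish when only these pieces remain (= sum over removing one remaining piece with nothing left below it):
  1 left: {7}→1  {9}→1
  2 left: {6,7}→1  {7,9}→2  {8,9}→1
  3 left: {5,8,9}→1  {6,7,9}→3  {7,8,9}→3
  4 left: {4,5,8,9}→1  {5,7,8,9}→4  {6,7,8,9}→6
  5 left: {3,4,5,8,9}→1  {4,5,7,8,9}→5  {5,6,7,8,9}→10
  6 left: {3,4,5,7,8,9}→6  {4,5,6,7,8,9}→15
  7 left: {3,4,5,6,7,8,9}→21
  8 left: {2,3,4,5,6,7,8,9}→21
  placing 0:i first → 21 extensions

21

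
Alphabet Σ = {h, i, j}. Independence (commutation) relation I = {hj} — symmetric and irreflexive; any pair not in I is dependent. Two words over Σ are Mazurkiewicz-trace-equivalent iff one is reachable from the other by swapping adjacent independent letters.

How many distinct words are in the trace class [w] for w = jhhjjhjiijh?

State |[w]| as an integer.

70

#0=j has no predecessor
#1=h has no predecessor
#2=h depends on [1:h]
#3=j depends on [0:j]
#4=j depends on [3:j]
#5=h depends on [2:h]
#6=j depends on [4:j]
#7=i depends on [5:h, 6:j]
#8=i depends on [7:i]
#9=j depends on [8:i]
#10=h depends on [8:i]
sources: [0:j, 1:h]
N(rest) = Σ N(rest − s) over sources s of rest; N(one piece) = 1:
  size 1 → [9]=1  [10]=1
  size 2 → [9,10]=2
  size 3 → [8,9,10]=2
  size 4 → [7,8,9,10]=2
  size 5 → [5,7,8,9,10]=2  [6,7,8,9,10]=2
  size 6 → [2,5,7,8,9,10]=2  [4,6,7,8,9,10]=2  [5,6,7,8,9,10]=4
  size 7 → [1,2,5,7,8,9,10]=2  [2,5,6,7,8,9,10]=6  [3,4,6,7,8,9,10]=2  [4,5,6,7,8,9,10]=6
  size 8 → [0,3,4,6,7,8,9,10]=2  [1,2,5,6,7,8,9,10]=8  [2,4,5,6,7,8,9,10]=12  [3,4,5,6,7,8,9,10]=8
  size 9 → [0,3,4,5,6,7,8,9,10]=10  [1,2,4,5,6,7,8,9,10]=20  [2,3,4,5,6,7,8,9,10]=20
  first=0(j) contributes 40
  first=1(h) contributes 30
|[w]| = 70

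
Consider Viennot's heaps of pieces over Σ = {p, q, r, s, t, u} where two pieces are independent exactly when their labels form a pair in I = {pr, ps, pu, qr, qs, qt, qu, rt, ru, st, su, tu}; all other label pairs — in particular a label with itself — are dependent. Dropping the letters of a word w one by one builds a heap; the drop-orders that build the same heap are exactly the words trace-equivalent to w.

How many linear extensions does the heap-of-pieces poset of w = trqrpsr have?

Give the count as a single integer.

70

#0=t has no predecessor
#1=r has no predecessor
#2=q has no predecessor
#3=r depends on [1:r]
#4=p depends on [0:t, 2:q]
#5=s depends on [3:r]
#6=r depends on [5:s]
sources: [0:t, 1:r, 2:q]
N(rest) = Σ N(rest − s) over sources s of rest; N(one piece) = 1:
  size 1 → [4]=1  [6]=1
  size 2 → [0,4]=1  [2,4]=1  [4,6]=2  [5,6]=1
  size 3 → [0,2,4]=2  [0,4,6]=3  [2,4,6]=3  [3,5,6]=1  [4,5,6]=3
  size 4 → [0,2,4,6]=8  [0,4,5,6]=6  [1,3,5,6]=1  [2,4,5,6]=6  [3,4,5,6]=4
  size 5 → [0,2,4,5,6]=20  [0,3,4,5,6]=10  [1,3,4,5,6]=5  [2,3,4,5,6]=10
  first=0(t) contributes 15
  first=1(r) contributes 40
  first=2(q) contributes 15
|[w]| = 70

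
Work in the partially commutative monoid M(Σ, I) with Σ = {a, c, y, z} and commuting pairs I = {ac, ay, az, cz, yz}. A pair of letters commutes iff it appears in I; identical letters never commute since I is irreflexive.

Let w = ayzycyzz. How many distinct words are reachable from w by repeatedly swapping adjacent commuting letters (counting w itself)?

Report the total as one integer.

280

#0=a has no predecessor
#1=y has no predecessor
#2=z has no predecessor
#3=y depends on [1:y]
#4=c depends on [3:y]
#5=y depends on [4:c]
#6=z depends on [2:z]
#7=z depends on [6:z]
sources: [0:a, 1:y, 2:z]
N(rest) = Σ N(rest − s) over sources s of rest; N(one piece) = 1:
  size 1 → [0]=1  [5]=1  [7]=1
  size 2 → [0,5]=2  [0,7]=2  [4,5]=1  [5,7]=2  [6,7]=1
  size 3 → [0,4,5]=3  [0,5,7]=6  [0,6,7]=3  [2,6,7]=1  [3,4,5]=1  [4,5,7]=3  [5,6,7]=3
  size 4 → [0,2,6,7]=4  [0,3,4,5]=4  [0,4,5,7]=12  [0,5,6,7]=12  [1,3,4,5]=1  [2,5,6,7]=4  [3,4,5,7]=4  [4,5,6,7]=6
  size 5 → [0,1,3,4,5]=5  [0,2,5,6,7]=20  [0,3,4,5,7]=20  [0,4,5,6,7]=30  [1,3,4,5,7]=5  [2,4,5,6,7]=10  [3,4,5,6,7]=10
  size 6 → [0,1,3,4,5,7]=30  [0,2,4,5,6,7]=60  [0,3,4,5,6,7]=60  [1,3,4,5,6,7]=15  [2,3,4,5,6,7]=20
  first=0(a) contributes 35
  first=1(y) contributes 140
  first=2(z) contributes 105
|[w]| = 280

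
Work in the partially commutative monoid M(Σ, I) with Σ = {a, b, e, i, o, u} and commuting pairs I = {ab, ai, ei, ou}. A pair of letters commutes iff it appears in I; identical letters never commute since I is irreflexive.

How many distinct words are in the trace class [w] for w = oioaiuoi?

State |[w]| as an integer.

4

drop 0:o onto floor
drop 1:i onto {0:o}
drop 2:o onto {1:i}
drop 3:a onto {2:o}
drop 4:i onto {2:o}
drop 5:u onto {3:a, 4:i}
drop 6:o onto {3:a, 4:i}
drop 7:i onto {5:u, 6:o}
ground layer = {0:o}
drop-orders for the pieces not yet dropped (sum over which currently-grounded one goes next):
  1 to go: {7} 1
  2 to go: {5,7} 1  {6,7} 1
  3 to go: {5,6,7} 2
  4 to go: {3,5,6,7} 2  {4,5,6,7} 2
  5 to go: {3,4,5,6,7} 4
  6 to go: {2,3,4,5,6,7} 4
  if 0:o drops first: 4 orders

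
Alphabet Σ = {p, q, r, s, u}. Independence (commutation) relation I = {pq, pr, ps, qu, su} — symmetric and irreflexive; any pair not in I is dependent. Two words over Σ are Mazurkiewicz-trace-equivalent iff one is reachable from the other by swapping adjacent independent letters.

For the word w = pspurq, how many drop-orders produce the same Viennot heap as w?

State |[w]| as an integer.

#0=p has no predecessor
#1=s has no predecessor
#2=p depends on [0:p]
#3=u depends on [2:p]
#4=r depends on [1:s, 3:u]
#5=q depends on [4:r]
sources: [0:p, 1:s]
N(rest) = Σ N(rest − s) over sources s of rest; N(one piece) = 1:
  size 1 → [5]=1
  size 2 → [4,5]=1
  size 3 → [1,4,5]=1  [3,4,5]=1
  size 4 → [1,3,4,5]=2  [2,3,4,5]=1
  first=0(p) contributes 3
  first=1(s) contributes 1
|[w]| = 4

4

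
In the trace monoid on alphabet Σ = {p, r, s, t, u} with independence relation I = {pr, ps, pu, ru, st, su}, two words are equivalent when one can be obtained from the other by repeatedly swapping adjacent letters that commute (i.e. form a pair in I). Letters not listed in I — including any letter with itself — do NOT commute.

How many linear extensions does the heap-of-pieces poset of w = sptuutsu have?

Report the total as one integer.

28

0(s) covers ∅
1(p) covers ∅
2(t) covers 1:p
3(u) covers 2:t
4(u) covers 3:u
5(t) covers 4:u
6(s) covers 0:s
7(u) covers 5:t
floor of heap: 0:s, 1:p
completions by unplaced set U, small U first (add the entries for U minus each lowest piece of U):
  |U|=1: {6}:1  {7}:1
  |U|=2: {0,6}:1  {5,7}:1  {6,7}:2
  |U|=3: {0,6,7}:3  {4,5,7}:1  {5,6,7}:3
  |U|=4: {0,5,6,7}:6  {3,4,5,7}:1  {4,5,6,7}:4
  |U|=5: {0,4,5,6,7}:10  {2,3,4,5,7}:1  {3,4,5,6,7}:5
  |U|=6: {0,3,4,5,6,7}:15  {1,2,3,4,5,7}:1  {2,3,4,5,6,7}:6
  start at 0(s): 7
  start at 1(p): 21
sum over floor = 28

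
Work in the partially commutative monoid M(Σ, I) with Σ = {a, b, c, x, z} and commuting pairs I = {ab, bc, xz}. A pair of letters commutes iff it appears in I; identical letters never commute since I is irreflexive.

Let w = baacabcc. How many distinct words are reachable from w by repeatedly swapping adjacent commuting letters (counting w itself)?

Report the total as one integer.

0(b) covers ∅
1(a) covers ∅
2(a) covers 1:a
3(c) covers 2:a
4(a) covers 3:c
5(b) covers 0:b
6(c) covers 4:a
7(c) covers 6:c
floor of heap: 0:b, 1:a
completions by unplaced set U, small U first (add the entries for U minus each lowest piece of U):
  |U|=1: {5}:1  {7}:1
  |U|=2: {0,5}:1  {5,7}:2  {6,7}:1
  |U|=3: {0,5,7}:3  {4,6,7}:1  {5,6,7}:3
  |U|=4: {0,5,6,7}:6  {3,4,6,7}:1  {4,5,6,7}:4
  |U|=5: {0,4,5,6,7}:10  {2,3,4,6,7}:1  {3,4,5,6,7}:5
  |U|=6: {0,3,4,5,6,7}:15  {1,2,3,4,6,7}:1  {2,3,4,5,6,7}:6
  start at 0(b): 7
  start at 1(a): 21
sum over floor = 28

28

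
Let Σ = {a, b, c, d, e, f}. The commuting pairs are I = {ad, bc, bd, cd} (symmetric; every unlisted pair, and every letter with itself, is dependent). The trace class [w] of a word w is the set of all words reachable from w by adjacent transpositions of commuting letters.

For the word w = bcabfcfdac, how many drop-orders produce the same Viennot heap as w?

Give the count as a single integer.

6

drop 0:b onto floor
drop 1:c onto floor
drop 2:a onto {0:b, 1:c}
drop 3:b onto {2:a}
drop 4:f onto {3:b}
drop 5:c onto {4:f}
drop 6:f onto {5:c}
drop 7:d onto {6:f}
drop 8:a onto {6:f}
drop 9:c onto {8:a}
ground layer = {0:b, 1:c}
drop-orders for the pieces not yet dropped (sum over which currently-grounded one goes next):
  1 to go: {7} 1  {9} 1
  2 to go: {7,9} 2  {8,9} 1
  3 to go: {7,8,9} 3
  4 to go: {6,7,8,9} 3
  5 to go: {5,6,7,8,9} 3
  6 to go: {4,5,6,7,8,9} 3
  7 to go: {3,4,5,6,7,8,9} 3
  8 to go: {2,3,4,5,6,7,8,9} 3
  if 0:b drops first: 3 orders
  if 1:c drops first: 3 orders
heap linearizations: 6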